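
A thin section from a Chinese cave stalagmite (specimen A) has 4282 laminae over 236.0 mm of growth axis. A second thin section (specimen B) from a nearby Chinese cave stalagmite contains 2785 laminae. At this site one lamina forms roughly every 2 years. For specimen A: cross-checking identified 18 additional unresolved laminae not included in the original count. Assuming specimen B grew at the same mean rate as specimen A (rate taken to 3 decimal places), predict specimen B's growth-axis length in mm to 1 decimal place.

Specimen A: true lamina count = 4282 + 18 = 4300.
Specimen A: 4300 laminae at 2 years each span 4300 × 2 = 8600 years.
A: 236.0 mm over 8600 years gives 236.0 / 8600 ≈ 0.027 mm per year.
Specimen B: 2785 laminae at 2 years each span 2785 × 2 = 5570 years. For B, 0.027 mm/year × 5570 years = 150.4 mm.

150.4 mm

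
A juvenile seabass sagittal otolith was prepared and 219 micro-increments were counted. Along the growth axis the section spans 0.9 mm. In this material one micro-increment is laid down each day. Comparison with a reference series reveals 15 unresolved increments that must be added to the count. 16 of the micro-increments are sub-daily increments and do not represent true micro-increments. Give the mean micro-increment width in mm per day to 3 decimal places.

Adjusted count: 219 − 16 + 15 = 218 micro-increments.
Extension rate ≈ 0.9 / 218 = 0.004 mm per day.

0.004 mm per day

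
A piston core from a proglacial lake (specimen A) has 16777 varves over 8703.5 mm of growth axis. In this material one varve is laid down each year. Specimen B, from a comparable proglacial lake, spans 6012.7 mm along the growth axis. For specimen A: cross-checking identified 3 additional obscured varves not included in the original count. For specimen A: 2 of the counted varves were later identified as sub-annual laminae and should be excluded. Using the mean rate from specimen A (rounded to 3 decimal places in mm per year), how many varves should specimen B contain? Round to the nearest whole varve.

11585 varves

Specimen A: after corrections the count is 16777 − 2 + 3 = 16778 varves.
A: Mean rate = 8703.5 mm / 16778 years ≈ 0.519 mm/yr.
Specimen B: 6012.7 mm / 0.519 mm per year = 11585.16 years ≈ 11585 varves.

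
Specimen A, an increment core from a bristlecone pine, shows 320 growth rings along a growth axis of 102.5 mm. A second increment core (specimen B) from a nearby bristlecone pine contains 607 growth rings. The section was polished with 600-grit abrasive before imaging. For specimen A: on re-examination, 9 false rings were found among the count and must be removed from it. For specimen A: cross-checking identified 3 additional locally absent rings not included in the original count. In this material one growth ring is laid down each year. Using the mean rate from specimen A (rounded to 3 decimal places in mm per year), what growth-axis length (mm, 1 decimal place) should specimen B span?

197.9 mm

Specimen A: adjusted count: 320 − 9 + 3 = 314 growth rings.
A: 102.5 mm over 314 years gives 102.5 / 314 ≈ 0.326 mm/year.
Length of B = 0.326 × 607 = 197.9 mm.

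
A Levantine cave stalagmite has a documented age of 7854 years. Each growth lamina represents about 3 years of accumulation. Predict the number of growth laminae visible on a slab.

One growth lamina every 3 years means 7854 / 3 = 2618 growth laminae.
So 2618 growth laminae should be present.

2618 growth laminae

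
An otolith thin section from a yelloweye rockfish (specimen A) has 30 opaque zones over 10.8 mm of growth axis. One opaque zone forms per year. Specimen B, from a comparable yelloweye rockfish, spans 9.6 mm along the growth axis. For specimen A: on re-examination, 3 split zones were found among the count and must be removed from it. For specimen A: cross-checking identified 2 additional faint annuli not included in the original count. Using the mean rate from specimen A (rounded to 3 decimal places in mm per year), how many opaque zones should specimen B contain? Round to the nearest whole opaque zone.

Specimen A: correcting the raw count gives 30 − 3 + 2 = 29 true opaque zones.
A: Mean rate = 10.8 mm / 29 years ≈ 0.372 mm per year.
For B, 9.6 / 0.372 = 25.81 years ≈ 26 opaque zones.

26 opaque zones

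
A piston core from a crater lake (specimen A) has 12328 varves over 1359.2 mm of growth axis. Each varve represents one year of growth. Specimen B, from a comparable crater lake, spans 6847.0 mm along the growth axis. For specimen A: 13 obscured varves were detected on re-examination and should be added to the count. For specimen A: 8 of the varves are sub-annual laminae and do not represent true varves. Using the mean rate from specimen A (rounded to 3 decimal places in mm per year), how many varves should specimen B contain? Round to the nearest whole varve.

Specimen A: after corrections the count is 12328 − 8 + 13 = 12333 varves.
A: Extension rate ≈ 1359.2 / 12333 = 0.110 mm/year.
Specimen B: 6847.0 mm / 0.110 mm per year = 62245.45 years ≈ 62245 varves.

62245 varves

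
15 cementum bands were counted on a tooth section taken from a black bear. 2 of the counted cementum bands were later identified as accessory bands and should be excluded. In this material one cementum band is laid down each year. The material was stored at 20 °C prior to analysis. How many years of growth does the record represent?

13 years

True cementum band count = 15 − 2 = 13.
With a one-to-one cementum band periodicity this is 13 years.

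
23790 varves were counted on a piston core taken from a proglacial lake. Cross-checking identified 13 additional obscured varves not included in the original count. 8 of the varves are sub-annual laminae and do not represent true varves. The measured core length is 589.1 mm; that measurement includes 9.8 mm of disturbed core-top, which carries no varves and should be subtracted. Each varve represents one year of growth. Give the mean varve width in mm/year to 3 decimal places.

0.024 mm/year

Adjusted count: 23790 − 8 + 13 = 23795 varves.
Removing the 9.8 mm offcut leaves 589.1 − 9.8 = 579.3 mm.
Mean rate = 579.3 mm / 23795 years ≈ 0.024 mm/year.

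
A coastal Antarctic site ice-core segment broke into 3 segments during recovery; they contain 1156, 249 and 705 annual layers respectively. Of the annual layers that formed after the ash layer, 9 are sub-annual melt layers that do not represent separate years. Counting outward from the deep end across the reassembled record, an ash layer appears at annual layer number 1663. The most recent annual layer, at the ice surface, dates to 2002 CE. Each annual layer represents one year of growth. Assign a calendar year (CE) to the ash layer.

1564 CE

Total annual layers = 1156 + 249 + 705 = 2110.
The ash layer sits at annual layer 1663 from the deep end, so 2110 − 1663 = 447 annual layers formed after it.
Excluding 9 false annual layers: 447 − 9 = 438.
Counting back 438 years from 2002 CE places the ash layer in 2002 − 438 = 1564 CE.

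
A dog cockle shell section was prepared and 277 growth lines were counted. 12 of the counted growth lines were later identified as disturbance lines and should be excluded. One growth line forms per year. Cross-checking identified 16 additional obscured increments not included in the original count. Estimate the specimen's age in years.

281 years

True growth line count = 277 − 12 + 16 = 281.
One growth line per year makes the duration 281 years.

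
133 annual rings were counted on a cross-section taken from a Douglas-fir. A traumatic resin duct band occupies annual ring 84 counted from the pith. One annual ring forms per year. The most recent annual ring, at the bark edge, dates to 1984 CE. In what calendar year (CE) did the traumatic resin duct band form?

133 − 84 = 49 annual rings lie beyond the traumatic resin duct band toward the bark edge.
Counting back 49 years from 1984 CE places the traumatic resin duct band in 1984 − 49 = 1935 CE.

1935 CE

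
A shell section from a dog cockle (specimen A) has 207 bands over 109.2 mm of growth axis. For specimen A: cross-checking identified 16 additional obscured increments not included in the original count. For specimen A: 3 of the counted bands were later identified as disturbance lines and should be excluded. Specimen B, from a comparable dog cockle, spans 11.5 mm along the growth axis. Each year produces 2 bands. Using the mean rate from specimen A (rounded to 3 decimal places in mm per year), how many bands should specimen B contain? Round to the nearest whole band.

Specimen A: after corrections the count is 207 − 3 + 16 = 220 bands.
Specimen A: dividing by 2 bands per year: 220 / 2 = 110 years.
A: Mean rate = 109.2 mm / 110 years ≈ 0.993 mm per year.
For B, 11.5 / 0.993 = 11.58 years; at 2 bands per year that is 11.58 × 2 ≈ 23 bands.

23 bands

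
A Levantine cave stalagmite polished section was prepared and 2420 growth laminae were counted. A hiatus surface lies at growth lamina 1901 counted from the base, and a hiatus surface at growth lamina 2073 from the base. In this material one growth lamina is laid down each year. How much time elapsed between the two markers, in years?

172 years

2073 − 1901 = 172 growth laminae lie between the two events.
At one growth lamina per year, 172 years elapsed between them.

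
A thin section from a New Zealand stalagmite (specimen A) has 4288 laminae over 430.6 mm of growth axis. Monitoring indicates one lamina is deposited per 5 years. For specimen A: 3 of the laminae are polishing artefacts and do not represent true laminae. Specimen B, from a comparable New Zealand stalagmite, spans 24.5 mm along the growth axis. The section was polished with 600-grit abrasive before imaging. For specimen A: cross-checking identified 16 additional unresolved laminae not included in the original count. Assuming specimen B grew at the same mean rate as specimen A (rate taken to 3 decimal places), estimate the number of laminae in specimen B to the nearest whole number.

Specimen A: true lamina count = 4288 − 3 + 16 = 4301.
Specimen A: at 5 years per lamina, 4301 × 5 = 21505 years.
A: Mean rate = 430.6 mm / 21505 years ≈ 0.020 mm/yr.
Specimen B: 24.5 mm / 0.020 mm per year = 1225.00 years; at 5 years per lamina that is 1225.00 / 5 ≈ 245 laminae.

245 laminae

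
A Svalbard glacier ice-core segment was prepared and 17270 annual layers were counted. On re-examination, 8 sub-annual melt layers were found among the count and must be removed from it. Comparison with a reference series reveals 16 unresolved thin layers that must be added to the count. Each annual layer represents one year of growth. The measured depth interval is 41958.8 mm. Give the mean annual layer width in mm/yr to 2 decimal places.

Correcting the raw count gives 17270 − 8 + 16 = 17278 true annual layers.
Mean rate = 41958.8 mm / 17278 years ≈ 2.43 mm/yr.

2.43 mm/yr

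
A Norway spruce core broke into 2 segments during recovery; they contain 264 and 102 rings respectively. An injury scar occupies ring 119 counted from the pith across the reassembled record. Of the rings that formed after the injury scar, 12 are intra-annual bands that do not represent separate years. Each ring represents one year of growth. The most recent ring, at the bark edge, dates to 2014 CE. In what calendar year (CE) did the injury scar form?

1779 CE

Total rings = 264 + 102 = 366.
Between ring 119 and the bark edge there are 366 − 119 = 247 rings.
247 − 12 false = 235 true rings after the injury scar.
The ring at the bark edge is 2014 CE, so the injury scar dates to 2014 − 235 = 1779 CE.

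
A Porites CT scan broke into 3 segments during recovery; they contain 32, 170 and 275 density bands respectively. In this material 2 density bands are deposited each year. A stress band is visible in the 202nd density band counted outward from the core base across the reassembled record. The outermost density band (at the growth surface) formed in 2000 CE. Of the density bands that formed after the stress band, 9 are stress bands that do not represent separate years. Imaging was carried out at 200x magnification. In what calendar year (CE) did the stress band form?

Total density bands = 32 + 170 + 275 = 477.
The stress band sits at density band 202 from the core base, so 477 − 202 = 275 density bands formed after it.
Excluding 9 false density bands: 275 − 9 = 266.
With 2 density bands per year, 266 / 2 = 133 years.
The density band at the growth surface is 2000 CE, so the stress band dates to 2000 − 133 = 1867 CE.

1867 CE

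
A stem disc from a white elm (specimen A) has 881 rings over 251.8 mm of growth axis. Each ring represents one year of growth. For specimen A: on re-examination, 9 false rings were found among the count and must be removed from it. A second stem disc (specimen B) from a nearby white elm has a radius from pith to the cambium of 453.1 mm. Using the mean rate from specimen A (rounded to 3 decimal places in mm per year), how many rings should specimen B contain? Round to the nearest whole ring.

1568 rings

Specimen A: correcting the raw count gives 881 − 9 = 872 true rings.
A: Extension rate ≈ 251.8 / 872 = 0.289 mm/yr.
For B, 453.1 / 0.289 = 1567.82 years ≈ 1568 rings.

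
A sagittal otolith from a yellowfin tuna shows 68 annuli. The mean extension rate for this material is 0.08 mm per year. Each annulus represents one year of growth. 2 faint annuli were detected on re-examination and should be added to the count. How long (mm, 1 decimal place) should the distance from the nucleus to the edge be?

Adjusted count: 68 + 2 = 70 annuli.
Length ≈ 0.08 × 70 = 5.6 mm.

5.6 mm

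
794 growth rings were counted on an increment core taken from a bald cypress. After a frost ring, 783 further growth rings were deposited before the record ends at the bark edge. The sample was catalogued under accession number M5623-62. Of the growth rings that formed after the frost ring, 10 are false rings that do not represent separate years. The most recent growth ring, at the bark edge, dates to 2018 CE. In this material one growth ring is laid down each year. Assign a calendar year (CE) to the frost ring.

783 growth rings formed after the frost ring.
783 − 10 false = 773 true growth rings after the frost ring.
The growth ring at the bark edge is 2018 CE, so the frost ring dates to 2018 − 773 = 1245 CE.

1245 CE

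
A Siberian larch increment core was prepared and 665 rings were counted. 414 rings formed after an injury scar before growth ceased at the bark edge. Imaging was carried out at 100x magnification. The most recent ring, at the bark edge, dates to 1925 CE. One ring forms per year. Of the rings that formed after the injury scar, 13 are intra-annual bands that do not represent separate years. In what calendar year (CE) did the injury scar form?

414 rings post-date the injury scar.
Excluding 13 false rings: 414 − 13 = 401.
1925 − 401 = 1524 CE.

1524 CE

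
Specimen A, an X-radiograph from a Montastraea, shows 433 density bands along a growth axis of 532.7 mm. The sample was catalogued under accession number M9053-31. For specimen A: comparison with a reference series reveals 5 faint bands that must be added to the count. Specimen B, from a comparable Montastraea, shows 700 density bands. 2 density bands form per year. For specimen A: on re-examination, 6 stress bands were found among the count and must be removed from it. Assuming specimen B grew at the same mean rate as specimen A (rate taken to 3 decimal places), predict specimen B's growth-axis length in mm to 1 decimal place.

863.1 mm

Specimen A: true density band count = 433 − 6 + 5 = 432.
Specimen A: dividing by 2 density bands per year: 432 / 2 = 216 years.
A: Mean rate = 532.7 mm / 216 years ≈ 2.466 mm per year.
Specimen B: dividing by 2 density bands per year: 700 / 2 = 350 years. B's length ≈ 2.466 × 350 = 863.1 mm.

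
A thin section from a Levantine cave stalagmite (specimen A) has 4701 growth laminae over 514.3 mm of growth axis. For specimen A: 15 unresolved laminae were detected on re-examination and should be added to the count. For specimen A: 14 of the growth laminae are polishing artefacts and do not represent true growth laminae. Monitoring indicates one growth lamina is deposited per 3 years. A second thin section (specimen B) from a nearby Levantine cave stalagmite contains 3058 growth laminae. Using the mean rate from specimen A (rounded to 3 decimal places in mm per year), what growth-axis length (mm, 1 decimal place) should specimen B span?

Specimen A: true growth lamina count = 4701 − 14 + 15 = 4702.
Specimen A: at 3 years per growth lamina, 4702 × 3 = 14106 years.
A: Extension rate ≈ 514.3 / 14106 = 0.036 mm/yr.
Specimen B: 3058 growth laminae at 3 years each span 3058 × 3 = 9174 years. Length of B = 0.036 × 9174 = 330.3 mm.

330.3 mm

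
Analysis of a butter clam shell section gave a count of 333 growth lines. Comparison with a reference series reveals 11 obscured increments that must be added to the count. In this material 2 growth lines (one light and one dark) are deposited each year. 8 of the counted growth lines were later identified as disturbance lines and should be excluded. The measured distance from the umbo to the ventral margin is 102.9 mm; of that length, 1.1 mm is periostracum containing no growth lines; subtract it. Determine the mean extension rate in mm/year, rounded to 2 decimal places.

Correcting the raw count gives 333 − 8 + 11 = 336 true growth lines.
With 2 growth lines per year, 336 / 2 = 168 years.
Removing the 1.1 mm offcut leaves 102.9 − 1.1 = 101.8 mm.
Extension rate ≈ 101.8 / 168 = 0.61 mm/year.

0.61 mm/year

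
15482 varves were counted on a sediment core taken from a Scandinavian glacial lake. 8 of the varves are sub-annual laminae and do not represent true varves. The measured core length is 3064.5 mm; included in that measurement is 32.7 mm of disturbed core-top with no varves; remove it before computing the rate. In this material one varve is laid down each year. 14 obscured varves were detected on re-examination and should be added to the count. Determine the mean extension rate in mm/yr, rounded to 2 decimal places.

0.20 mm/yr

Adjusted count: 15482 − 8 + 14 = 15488 varves.
The growth record spans 3064.5 − 32.7 = 3031.8 mm.
3031.8 mm over 15488 years gives 3031.8 / 15488 ≈ 0.20 mm/yr.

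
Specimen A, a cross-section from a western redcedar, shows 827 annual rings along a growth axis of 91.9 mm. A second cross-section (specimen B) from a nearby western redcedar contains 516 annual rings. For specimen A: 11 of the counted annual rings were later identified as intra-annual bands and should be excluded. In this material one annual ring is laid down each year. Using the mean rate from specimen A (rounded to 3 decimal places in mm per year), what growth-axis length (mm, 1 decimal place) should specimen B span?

Specimen A: true annual ring count = 827 − 11 = 816.
A: Mean rate = 91.9 mm / 816 years ≈ 0.113 mm/year.
Length of B = 0.113 × 516 = 58.3 mm.

58.3 mm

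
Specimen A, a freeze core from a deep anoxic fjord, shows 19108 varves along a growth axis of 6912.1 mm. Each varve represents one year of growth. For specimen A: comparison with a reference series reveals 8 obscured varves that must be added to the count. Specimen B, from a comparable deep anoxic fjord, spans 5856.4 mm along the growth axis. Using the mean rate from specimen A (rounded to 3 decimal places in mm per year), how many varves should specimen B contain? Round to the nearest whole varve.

16178 varves

Specimen A: adjusted count: 19108 + 8 = 19116 varves.
A: 6912.1 mm over 19116 years gives 6912.1 / 19116 ≈ 0.362 mm per year.
B spans 5856.4 / 0.362 = 16177.90 years ≈ 16178 varves.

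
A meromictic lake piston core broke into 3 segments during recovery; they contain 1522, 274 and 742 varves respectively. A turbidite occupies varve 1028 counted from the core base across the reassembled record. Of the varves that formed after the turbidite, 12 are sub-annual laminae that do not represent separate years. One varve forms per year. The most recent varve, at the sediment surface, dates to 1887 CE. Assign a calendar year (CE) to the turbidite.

Total varves = 1522 + 274 + 742 = 2538.
2538 − 1028 = 1510 varves lie beyond the turbidite toward the sediment surface.
Removing the 12 false varves leaves 1510 − 12 = 1498 true varves beyond the turbidite.
Counting back 1498 years from 1887 CE places the turbidite in 1887 − 1498 = 389 CE.

389 CE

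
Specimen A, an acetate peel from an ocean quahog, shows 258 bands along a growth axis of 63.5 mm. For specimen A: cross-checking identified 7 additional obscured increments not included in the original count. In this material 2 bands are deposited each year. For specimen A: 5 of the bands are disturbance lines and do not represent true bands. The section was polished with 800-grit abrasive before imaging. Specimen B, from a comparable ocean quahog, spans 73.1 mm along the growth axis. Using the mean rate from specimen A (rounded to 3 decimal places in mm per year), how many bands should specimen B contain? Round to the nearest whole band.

300 bands

Specimen A: correcting the raw count gives 258 − 5 + 7 = 260 true bands.
Specimen A: with 2 bands per year, 260 / 2 = 130 years.
A: Extension rate ≈ 63.5 / 130 = 0.488 mm/year.
Specimen B: 73.1 mm / 0.488 mm per year = 149.80 years; at 2 bands per year that is 149.80 × 2 ≈ 300 bands.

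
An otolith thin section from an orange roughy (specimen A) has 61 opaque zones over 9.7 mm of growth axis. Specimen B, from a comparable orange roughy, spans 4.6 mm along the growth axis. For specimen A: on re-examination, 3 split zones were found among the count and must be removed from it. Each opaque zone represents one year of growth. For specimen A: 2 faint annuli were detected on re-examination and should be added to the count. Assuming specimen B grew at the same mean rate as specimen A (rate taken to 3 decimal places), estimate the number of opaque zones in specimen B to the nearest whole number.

28 opaque zones

Specimen A: adjusted count: 61 − 3 + 2 = 60 opaque zones.
A: 9.7 mm over 60 years gives 9.7 / 60 ≈ 0.162 mm/yr.
B spans 4.6 / 0.162 = 28.40 years ≈ 28 opaque zones.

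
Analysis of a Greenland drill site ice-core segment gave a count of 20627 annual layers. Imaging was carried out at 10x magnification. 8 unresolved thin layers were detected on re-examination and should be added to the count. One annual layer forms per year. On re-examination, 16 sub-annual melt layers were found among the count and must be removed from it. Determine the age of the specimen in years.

Correcting the raw count gives 20627 − 16 + 8 = 20619 true annual layers.
One annual layer per year makes the duration 20619 years.

20619 yr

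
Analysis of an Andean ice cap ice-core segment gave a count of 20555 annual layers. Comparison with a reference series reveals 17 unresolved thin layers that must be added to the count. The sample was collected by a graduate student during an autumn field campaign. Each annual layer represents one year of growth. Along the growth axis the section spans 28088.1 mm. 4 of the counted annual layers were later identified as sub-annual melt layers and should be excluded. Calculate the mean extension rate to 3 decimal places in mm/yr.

Correcting the raw count gives 20555 − 4 + 17 = 20568 true annual layers.
Extension rate ≈ 28088.1 / 20568 = 1.366 mm/yr.

1.366 mm/yr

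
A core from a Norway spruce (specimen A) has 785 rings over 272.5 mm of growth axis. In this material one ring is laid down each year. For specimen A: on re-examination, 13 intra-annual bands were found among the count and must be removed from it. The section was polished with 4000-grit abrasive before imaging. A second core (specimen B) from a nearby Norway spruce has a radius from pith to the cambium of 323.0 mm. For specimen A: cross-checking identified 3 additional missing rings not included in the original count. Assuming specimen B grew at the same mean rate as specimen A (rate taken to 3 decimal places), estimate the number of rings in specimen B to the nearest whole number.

918 rings

Specimen A: true ring count = 785 − 13 + 3 = 775.
A: Extension rate ≈ 272.5 / 775 = 0.352 mm/yr.
Specimen B: 323.0 mm / 0.352 mm per year = 917.61 years ≈ 918 rings.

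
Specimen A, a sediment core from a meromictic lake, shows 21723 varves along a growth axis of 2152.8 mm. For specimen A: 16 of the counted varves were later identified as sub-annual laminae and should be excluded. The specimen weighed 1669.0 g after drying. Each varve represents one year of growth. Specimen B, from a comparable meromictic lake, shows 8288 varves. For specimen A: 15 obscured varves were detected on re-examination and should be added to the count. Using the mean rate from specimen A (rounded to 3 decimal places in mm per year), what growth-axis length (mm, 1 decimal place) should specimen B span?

Specimen A: adjusted count: 21723 − 16 + 15 = 21722 varves.
A: 2152.8 mm over 21722 years gives 2152.8 / 21722 ≈ 0.099 mm/year.
Length of B = 0.099 × 8288 = 820.5 mm.

820.5 mm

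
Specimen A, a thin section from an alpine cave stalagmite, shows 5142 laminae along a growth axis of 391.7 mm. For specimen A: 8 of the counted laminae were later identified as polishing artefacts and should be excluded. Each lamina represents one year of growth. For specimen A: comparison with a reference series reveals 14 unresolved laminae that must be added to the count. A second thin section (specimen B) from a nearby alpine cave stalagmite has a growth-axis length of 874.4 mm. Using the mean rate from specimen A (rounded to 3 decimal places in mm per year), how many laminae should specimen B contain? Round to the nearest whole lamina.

Specimen A: correcting the raw count gives 5142 − 8 + 14 = 5148 true laminae.
A: Mean rate = 391.7 mm / 5148 years ≈ 0.076 mm/yr.
For B, 874.4 / 0.076 = 11505.26 years ≈ 11505 laminae.

11505 laminae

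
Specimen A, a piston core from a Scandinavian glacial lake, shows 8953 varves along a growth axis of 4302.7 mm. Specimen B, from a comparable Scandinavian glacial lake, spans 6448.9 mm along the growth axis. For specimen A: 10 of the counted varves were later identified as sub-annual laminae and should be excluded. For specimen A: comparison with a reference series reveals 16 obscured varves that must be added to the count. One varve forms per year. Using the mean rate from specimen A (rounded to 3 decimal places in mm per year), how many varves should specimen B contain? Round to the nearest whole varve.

13435 varves

Specimen A: correcting the raw count gives 8953 − 10 + 16 = 8959 true varves.
A: Mean rate = 4302.7 mm / 8959 years ≈ 0.480 mm/yr.
B spans 6448.9 / 0.480 = 13435.21 years ≈ 13435 varves.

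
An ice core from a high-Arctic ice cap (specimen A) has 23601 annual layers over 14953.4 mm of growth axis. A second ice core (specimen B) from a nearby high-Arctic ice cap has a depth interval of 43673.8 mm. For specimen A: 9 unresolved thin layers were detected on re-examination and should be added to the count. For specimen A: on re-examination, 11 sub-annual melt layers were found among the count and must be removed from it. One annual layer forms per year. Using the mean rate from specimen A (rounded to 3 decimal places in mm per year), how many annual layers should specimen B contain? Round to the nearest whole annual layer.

Specimen A: after corrections the count is 23601 − 11 + 9 = 23599 annual layers.
A: Extension rate ≈ 14953.4 / 23599 = 0.634 mm/yr.
For B, 43673.8 / 0.634 = 68886.12 years ≈ 68886 annual layers.

68886 annual layers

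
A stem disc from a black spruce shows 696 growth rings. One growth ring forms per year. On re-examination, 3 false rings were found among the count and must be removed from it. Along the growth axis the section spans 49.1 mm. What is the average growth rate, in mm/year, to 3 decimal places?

0.071 mm/year

Adjusted count: 696 − 3 = 693 growth rings.
49.1 mm over 693 years gives 49.1 / 693 ≈ 0.071 mm/year.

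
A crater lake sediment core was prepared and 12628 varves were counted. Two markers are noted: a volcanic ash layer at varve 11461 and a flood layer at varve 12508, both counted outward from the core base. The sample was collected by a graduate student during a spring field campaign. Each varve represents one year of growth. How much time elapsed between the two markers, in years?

12508 − 11461 = 1047 varves lie between the two events.
That is 1047 years at one varve per year.

1047 yr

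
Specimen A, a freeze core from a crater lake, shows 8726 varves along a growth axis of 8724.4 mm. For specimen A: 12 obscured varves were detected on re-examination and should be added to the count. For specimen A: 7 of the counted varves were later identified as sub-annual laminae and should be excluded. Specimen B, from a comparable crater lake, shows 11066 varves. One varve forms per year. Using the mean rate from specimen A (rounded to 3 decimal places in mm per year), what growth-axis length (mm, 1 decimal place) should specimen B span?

11054.9 mm

Specimen A: correcting the raw count gives 8726 − 7 + 12 = 8731 true varves.
A: Mean rate = 8724.4 mm / 8731 years ≈ 0.999 mm/year.
For B, 0.999 mm/year × 11066 years = 11054.9 mm.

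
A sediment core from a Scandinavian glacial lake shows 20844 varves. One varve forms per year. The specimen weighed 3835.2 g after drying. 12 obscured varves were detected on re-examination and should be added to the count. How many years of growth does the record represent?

20856 years

True varve count = 20844 + 12 = 20856.
One varve per year makes the duration 20856 years.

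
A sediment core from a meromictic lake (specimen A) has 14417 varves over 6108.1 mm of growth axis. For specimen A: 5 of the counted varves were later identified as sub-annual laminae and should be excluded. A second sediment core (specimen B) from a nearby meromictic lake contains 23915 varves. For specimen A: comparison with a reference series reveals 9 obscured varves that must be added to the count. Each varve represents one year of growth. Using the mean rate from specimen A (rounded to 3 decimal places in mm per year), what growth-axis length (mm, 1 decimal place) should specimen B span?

10140.0 mm

Specimen A: correcting the raw count gives 14417 − 5 + 9 = 14421 true varves.
A: Mean rate = 6108.1 mm / 14421 years ≈ 0.424 mm per year.
For B, 0.424 mm/year × 23915 years = 10140.0 mm.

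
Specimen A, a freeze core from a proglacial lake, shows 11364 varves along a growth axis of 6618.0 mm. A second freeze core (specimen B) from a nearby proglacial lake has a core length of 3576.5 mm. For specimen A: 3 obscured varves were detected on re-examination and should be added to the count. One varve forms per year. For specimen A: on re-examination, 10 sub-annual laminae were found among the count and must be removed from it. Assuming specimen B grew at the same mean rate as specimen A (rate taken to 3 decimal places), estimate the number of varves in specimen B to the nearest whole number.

6135 varves

Specimen A: adjusted count: 11364 − 10 + 3 = 11357 varves.
A: 6618.0 mm over 11357 years gives 6618.0 / 11357 ≈ 0.583 mm/year.
Specimen B: 3576.5 mm / 0.583 mm per year = 6134.65 years ≈ 6135 varves.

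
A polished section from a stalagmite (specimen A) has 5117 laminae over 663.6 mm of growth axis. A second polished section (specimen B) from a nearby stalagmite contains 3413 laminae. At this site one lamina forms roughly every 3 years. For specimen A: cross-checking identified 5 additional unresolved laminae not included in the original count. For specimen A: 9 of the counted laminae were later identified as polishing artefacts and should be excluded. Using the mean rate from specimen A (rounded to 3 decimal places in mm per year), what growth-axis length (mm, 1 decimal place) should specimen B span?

Specimen A: correcting the raw count gives 5117 − 9 + 5 = 5113 true laminae.
Specimen A: at 3 years per lamina, 5113 × 3 = 15339 years.
A: 663.6 mm over 15339 years gives 663.6 / 15339 ≈ 0.043 mm per year.
Specimen B: at 3 years per lamina, 3413 × 3 = 10239 years. Length of B = 0.043 × 10239 = 440.3 mm.

440.3 mm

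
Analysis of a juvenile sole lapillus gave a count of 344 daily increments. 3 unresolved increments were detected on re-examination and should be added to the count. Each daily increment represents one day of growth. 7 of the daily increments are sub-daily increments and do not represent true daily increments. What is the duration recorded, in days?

After corrections the count is 344 − 7 + 3 = 340 daily increments.
At one daily increment per day, that is 340 days.

340 days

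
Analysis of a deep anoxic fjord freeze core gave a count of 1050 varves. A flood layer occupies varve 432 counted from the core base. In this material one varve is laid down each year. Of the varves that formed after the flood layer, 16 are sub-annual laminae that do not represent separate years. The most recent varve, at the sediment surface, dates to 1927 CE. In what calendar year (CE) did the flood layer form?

1325 CE

1050 − 432 = 618 varves lie beyond the flood layer toward the sediment surface.
618 − 16 false = 602 true varves after the flood layer.
1927 − 602 = 1325 CE.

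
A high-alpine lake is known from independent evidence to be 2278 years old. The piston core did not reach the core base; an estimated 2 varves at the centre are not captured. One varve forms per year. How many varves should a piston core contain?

Expected varves over 2278 years: 2278.
Less the 2 uncaptured varves: 2278 − 2 = 2276.

2276 varves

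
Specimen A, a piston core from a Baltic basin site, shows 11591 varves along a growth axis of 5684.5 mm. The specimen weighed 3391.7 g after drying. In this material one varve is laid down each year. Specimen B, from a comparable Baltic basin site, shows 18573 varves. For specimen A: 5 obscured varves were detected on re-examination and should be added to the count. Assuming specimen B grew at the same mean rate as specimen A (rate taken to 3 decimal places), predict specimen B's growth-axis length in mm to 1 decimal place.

Specimen A: after corrections the count is 11591 + 5 = 11596 varves.
A: Extension rate ≈ 5684.5 / 11596 = 0.490 mm/year.
B's length ≈ 0.490 × 18573 = 9100.8 mm.

9100.8 mm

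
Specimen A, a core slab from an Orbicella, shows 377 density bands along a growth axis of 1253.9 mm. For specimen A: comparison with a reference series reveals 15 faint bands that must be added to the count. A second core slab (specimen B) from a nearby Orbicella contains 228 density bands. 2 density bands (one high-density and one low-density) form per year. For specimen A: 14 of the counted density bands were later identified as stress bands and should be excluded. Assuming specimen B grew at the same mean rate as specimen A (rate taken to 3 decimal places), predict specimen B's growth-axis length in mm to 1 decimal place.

Specimen A: correcting the raw count gives 377 − 14 + 15 = 378 true density bands.
Specimen A: dividing by 2 density bands per year: 378 / 2 = 189 years.
A: 1253.9 mm over 189 years gives 1253.9 / 189 ≈ 6.634 mm per year.
Specimen B: with 2 density bands per year, 228 / 2 = 114 years. For B, 6.634 mm/year × 114 years = 756.3 mm.

756.3 mm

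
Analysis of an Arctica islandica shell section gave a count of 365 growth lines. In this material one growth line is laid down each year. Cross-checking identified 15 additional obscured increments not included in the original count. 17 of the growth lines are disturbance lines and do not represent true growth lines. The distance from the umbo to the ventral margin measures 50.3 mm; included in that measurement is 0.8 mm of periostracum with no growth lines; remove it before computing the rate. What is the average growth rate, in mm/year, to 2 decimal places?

Adjusted count: 365 − 17 + 15 = 363 growth lines.
Net length = 50.3 − 0.8 = 49.5 mm.
49.5 mm over 363 years gives 49.5 / 363 ≈ 0.14 mm/year.

0.14 mm/year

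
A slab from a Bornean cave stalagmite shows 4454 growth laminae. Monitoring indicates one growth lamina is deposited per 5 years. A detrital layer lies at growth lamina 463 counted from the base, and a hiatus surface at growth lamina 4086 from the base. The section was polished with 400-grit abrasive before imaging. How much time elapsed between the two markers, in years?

18115 years

The two markers are separated by 4086 − 463 = 3623 growth laminae.
At 5 years per growth lamina, 3623 × 5 = 18115 years.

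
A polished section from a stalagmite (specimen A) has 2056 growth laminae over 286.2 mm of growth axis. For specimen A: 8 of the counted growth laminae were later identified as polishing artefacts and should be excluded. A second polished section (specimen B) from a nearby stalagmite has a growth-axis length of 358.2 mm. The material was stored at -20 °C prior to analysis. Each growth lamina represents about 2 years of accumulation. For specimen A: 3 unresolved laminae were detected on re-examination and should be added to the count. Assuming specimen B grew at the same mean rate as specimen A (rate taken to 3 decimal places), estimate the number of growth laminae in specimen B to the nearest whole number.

2559 growth laminae

Specimen A: correcting the raw count gives 2056 − 8 + 3 = 2051 true growth laminae.
Specimen A: at 2 years per growth lamina, 2051 × 2 = 4102 years.
A: 286.2 mm over 4102 years gives 286.2 / 4102 ≈ 0.070 mm per year.
For B, 358.2 / 0.070 = 5117.14 years; at 2 years per growth lamina that is 5117.14 / 2 ≈ 2559 growth laminae.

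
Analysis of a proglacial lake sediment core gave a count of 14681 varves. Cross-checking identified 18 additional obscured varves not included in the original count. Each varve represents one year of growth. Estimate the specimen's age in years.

Adjusted count: 14681 + 18 = 14699 varves.
At one varve per year, that is 14699 years.

14699 yr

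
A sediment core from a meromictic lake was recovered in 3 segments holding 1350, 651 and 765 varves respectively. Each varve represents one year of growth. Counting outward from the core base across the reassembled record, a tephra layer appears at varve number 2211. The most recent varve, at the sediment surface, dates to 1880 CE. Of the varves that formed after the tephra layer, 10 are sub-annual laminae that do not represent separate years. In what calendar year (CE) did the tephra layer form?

Total varves = 1350 + 651 + 765 = 2766.
2766 − 2211 = 555 varves lie beyond the tephra layer toward the sediment surface.
Removing the 10 false varves leaves 555 − 10 = 545 true varves beyond the tephra layer.
1880 − 545 = 1335 CE.

1335 CE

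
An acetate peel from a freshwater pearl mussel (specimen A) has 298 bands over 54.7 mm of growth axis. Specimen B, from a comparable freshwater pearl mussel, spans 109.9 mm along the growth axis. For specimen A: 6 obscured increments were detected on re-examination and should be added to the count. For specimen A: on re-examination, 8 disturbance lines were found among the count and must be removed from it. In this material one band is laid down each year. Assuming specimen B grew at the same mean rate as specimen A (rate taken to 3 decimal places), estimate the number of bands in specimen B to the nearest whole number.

594 bands

Specimen A: adjusted count: 298 − 8 + 6 = 296 bands.
A: Mean rate = 54.7 mm / 296 years ≈ 0.185 mm/year.
Specimen B: 109.9 mm / 0.185 mm per year = 594.05 years ≈ 594 bands.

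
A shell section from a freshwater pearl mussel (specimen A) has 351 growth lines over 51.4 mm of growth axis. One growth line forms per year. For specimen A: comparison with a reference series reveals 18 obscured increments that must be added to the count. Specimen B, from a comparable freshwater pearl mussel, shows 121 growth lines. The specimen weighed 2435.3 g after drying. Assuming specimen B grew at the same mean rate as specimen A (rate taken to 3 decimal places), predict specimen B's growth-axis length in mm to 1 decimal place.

16.8 mm

Specimen A: after corrections the count is 351 + 18 = 369 growth lines.
A: 51.4 mm over 369 years gives 51.4 / 369 ≈ 0.139 mm/yr.
Length of B = 0.139 × 121 = 16.8 mm.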